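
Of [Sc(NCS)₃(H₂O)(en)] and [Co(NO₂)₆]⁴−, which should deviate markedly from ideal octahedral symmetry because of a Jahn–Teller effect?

[Co(NO₂)₆]⁴−

[Sc(NCS)₃(H₂O)(en)]: Summing ligand charges against the 0 overall charge gives an oxidation state of +3 for scandium. Sc sits in group 3, so the d-electron count is 3 − 3 = 0. The d⁰ configuration leaves the e_g set evenly filled (or empty) — no strong Jahn–Teller driving force.
[Co(NO₂)₆]⁴−: Summing ligand charges against the −4 overall charge gives an oxidation state of +2 for cobalt. Cobalt is a group-9 element; Co(II) is therefore d⁷. Nitro (N-bound nitrite) is a strong-field ligand (high in the spectrochemical series) for a first-row metal, so the complex is low-spin. The t₂g⁶e_g¹ (low-spin) configuration has an unevenly filled e_g set; the Jahn–Teller theorem predicts a tetragonal distortion (typically axial elongation) to lift the degeneracy.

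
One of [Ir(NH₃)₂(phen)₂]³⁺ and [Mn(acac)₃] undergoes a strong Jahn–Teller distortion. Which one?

[Ir(NH₃)₂(phen)₂]³⁺: Summing ligand charges against the +3 overall charge gives an oxidation state of +3 for iridium. Group 9 minus oxidation state 3 gives a d⁶ configuration. A 5d ion has a large Δₒ and is invariably low-spin. The d⁶ configuration leaves the e_g set evenly filled (or empty) — no strong Jahn–Teller driving force.
[Mn(acac)₃]: Ligand charges: each acetylacetonate is −1. With an overall charge of 0 the manganese centre must be in the +3 oxidation state. Manganese is a group-7 element; Mn(III) is therefore d⁴. Acetylacetonate is a weak-field ligand for a first-row metal, so the complex is high-spin. The t₂g³e_g¹ (high-spin) configuration has an unevenly filled e_g set; the Jahn–Teller theorem predicts a tetragonal distortion (typically axial elongation) to lift the degeneracy.

[Mn(acac)₃]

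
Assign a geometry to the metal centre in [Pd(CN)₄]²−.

square planar

Summing ligand charges against the −2 overall charge gives an oxidation state of +2 for palladium.
Palladium is a group-10 element; Pd(II) is therefore d⁸.
Coordination number: 4.
A 4d d⁸ ion has a large crystal-field splitting; square planar leaves the high-energy d_{x²−y²} orbital empty and maximises CFSE.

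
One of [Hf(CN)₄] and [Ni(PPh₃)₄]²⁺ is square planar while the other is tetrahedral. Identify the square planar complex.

For [Hf(CN)₄]: Each cyanide is −1; balancing the 0 overall charge requires Hf(IV). Hafnium is a group-4 element; Hf(IV) is therefore d⁰. A d⁰ ion has no crystal-field stabilisation preference between square planar and tetrahedral, so four ligands adopt the sterically favoured tetrahedral geometry. → tetrahedral.
For [Ni(PPh₃)₄]²⁺: Summing ligand charges against the +2 overall charge gives an oxidation state of +2 for nickel. Nickel is a group-10 element; Ni(II) is therefore d⁸. Triphenylphosphine is a strong-field ligand (high in the spectrochemical series). A 3d d⁸ ion with strong-field ligands gains enough CFSE to favour square planar over tetrahedral. → square planar.

[Ni(PPh₃)₄]²⁺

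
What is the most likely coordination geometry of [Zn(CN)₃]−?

Summing ligand charges against the −1 overall charge gives an oxidation state of +2 for zinc.
Group 12 minus oxidation state 2 gives a d¹⁰ configuration.
With 3 monodentate ligands the coordination number is 3.
Three ligands around a d¹⁰ centre minimise repulsion in a trigonal-planar arrangement.

trigonal planar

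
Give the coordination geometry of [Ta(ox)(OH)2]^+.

tetrahedral

Summing ligand charges against the +1 overall charge gives an oxidation state of +5 for tantalum.
Tantalum is a group-5 element; Ta(V) is therefore d⁰.
Counting donor atoms: 1×oxalate (bidentate) → 2 donors; 2×hydroxide (monodentate) → 2 donors. Coordination number = 4.
A d⁰ ion has no crystal-field stabilisation preference between square planar and tetrahedral, so four ligands adopt the sterically favoured tetrahedral geometry.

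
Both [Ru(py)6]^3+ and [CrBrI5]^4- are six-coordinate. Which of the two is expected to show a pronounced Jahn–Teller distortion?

[Ru(py)6]^3+: Summing ligand charges against the +3 overall charge gives an oxidation state of +3 for ruthenium. Ru sits in group 8, so the d-electron count is 8 − 3 = 5. A 4d ion has a large Δₒ and is invariably low-spin. The d⁵ configuration leaves the e_g set evenly filled (or empty) — no strong Jahn–Teller driving force.
[CrBrI5]^4-: Each bromide is −1; each iodide is −1; balancing the −4 overall charge requires Cr(II). Cr sits in group 6, so the d-electron count is 6 − 2 = 4. Bromide and iodide are weak-field ligands for a first-row metal, so the complex is high-spin. The t₂g³e_g¹ (high-spin) configuration has an unevenly filled e_g set; the Jahn–Teller theorem predicts a tetragonal distortion (typically axial elongation) to lift the degeneracy.

[CrBrI5]^4-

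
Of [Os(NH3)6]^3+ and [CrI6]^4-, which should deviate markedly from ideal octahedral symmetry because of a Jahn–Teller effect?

[CrI6]^4-

[Os(NH3)6]^3+: Ammonia is neutral; balancing the +3 overall charge requires Os(III). Osmium is a group-8 element; Os(III) is therefore d⁵. A 5d ion has a large Δₒ and is invariably low-spin. The d⁵ configuration leaves the e_g set evenly filled (or empty) — no strong Jahn–Teller driving force.
[CrI6]^4-: Summing ligand charges against the −4 overall charge gives an oxidation state of +2 for chromium. Cr sits in group 6, so the d-electron count is 6 − 2 = 4. Iodide is a weak-field ligand for a first-row metal, so the complex is high-spin. The t₂g³e_g¹ (high-spin) configuration has an unevenly filled e_g set; the Jahn–Teller theorem predicts a tetragonal distortion (typically axial elongation) to lift the degeneracy.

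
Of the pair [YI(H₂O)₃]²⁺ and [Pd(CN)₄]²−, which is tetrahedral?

For [YI(H₂O)₃]²⁺: Summing ligand charges against the +2 overall charge gives an oxidation state of +3 for yttrium. Yttrium is a group-3 element; Y(III) is therefore d⁰. A d⁰ ion has no crystal-field stabilisation preference between square planar and tetrahedral, so four ligands adopt the sterically favoured tetrahedral geometry. → tetrahedral.
For [Pd(CN)₄]²−: Each cyanide is −1; balancing the −2 overall charge requires Pd(II). Pd sits in group 10, so the d-electron count is 10 − 2 = 8. A 4d d⁸ ion has a large crystal-field splitting; square planar leaves the high-energy d_{x²−y²} orbital empty and maximises CFSE. → square planar.

[YI(H₂O)₃]²⁺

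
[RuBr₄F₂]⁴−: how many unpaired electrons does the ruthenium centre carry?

0 unpaired electrons

Each bromide is −1; each fluoride is −1; balancing the −4 overall charge requires Ru(II).
Ruthenium is a group-8 element; Ru(II) is therefore d⁶.
The spin state decides the count: a 4d ion has a large Δₒ and is invariably low-spin.
An octahedral low-spin d⁶ ion is t₂g⁶e_g⁰, giving 0 unpaired electrons.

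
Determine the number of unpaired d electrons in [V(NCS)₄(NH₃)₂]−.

Ligand charges: each isothiocyanate is −1; ammonia is neutral. With an overall charge of −1 the vanadium centre must be in the +3 oxidation state.
Vanadium is a group-5 element; V(III) is therefore d².
In an octahedral field the d² configuration is t₂g²e_g⁰ (only one arrangement possible), giving 2 unpaired electrons.

2 unpaired electrons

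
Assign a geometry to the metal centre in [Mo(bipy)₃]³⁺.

Ligand charges: 2,2′-bipyridine is neutral. With an overall charge of +3 the molybdenum centre must be in the +3 oxidation state.
Molybdenum is a group-6 element; Mo(III) is therefore d³.
Counting donor atoms: 3×2,2′-bipyridine (bidentate) → 6 donors. Coordination number = 6.
Six donors around a single metal centre give an octahedral coordination sphere.

octahedral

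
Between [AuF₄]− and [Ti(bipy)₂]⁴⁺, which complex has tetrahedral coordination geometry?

[Ti(bipy)₂]⁴⁺

For [AuF₄]−: Ligand charges: each fluoride is −1. With an overall charge of −1 the gold centre must be in the +3 oxidation state. Group 11 minus oxidation state 3 gives a d⁸ configuration. A 5d d⁸ ion has a large crystal-field splitting; square planar leaves the high-energy d_{x²−y²} orbital empty and maximises CFSE. → square planar.
For [Ti(bipy)₂]⁴⁺: 2,2′-bipyridine is neutral; balancing the +4 overall charge requires Ti(IV). Titanium is a group-4 element; Ti(IV) is therefore d⁰. A d⁰ ion has no crystal-field stabilisation preference between square planar and tetrahedral, so four ligands adopt the sterically favoured tetrahedral geometry. → tetrahedral.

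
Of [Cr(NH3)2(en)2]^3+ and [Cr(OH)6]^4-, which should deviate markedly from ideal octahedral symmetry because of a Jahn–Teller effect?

[Cr(NH3)2(en)2]^3+: Ligand charges: ammonia is neutral; ethylenediamine is neutral. With an overall charge of +3 the chromium centre must be in the +3 oxidation state. Cr sits in group 6, so the d-electron count is 6 − 3 = 3. The d³ configuration leaves the e_g set evenly filled (or empty) — no strong Jahn–Teller driving force.
[Cr(OH)6]^4-: Summing ligand charges against the −4 overall charge gives an oxidation state of +2 for chromium. Group 6 minus oxidation state 2 gives a d⁴ configuration. Hydroxide is a weak-field ligand for a first-row metal, so the complex is high-spin. The t₂g³e_g¹ (high-spin) configuration has an unevenly filled e_g set; the Jahn–Teller theorem predicts a tetragonal distortion (typically axial elongation) to lift the degeneracy.

[Cr(OH)6]^4-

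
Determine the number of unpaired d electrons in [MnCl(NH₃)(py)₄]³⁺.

Ligand charges: each chloride is −1; ammonia is neutral; pyridine is neutral. With an overall charge of +3 the manganese centre must be in the +4 oxidation state.
Manganese is a group-7 element; Mn(IV) is therefore d³.
In an octahedral field the d³ configuration is t₂g³e_g⁰ (only one arrangement possible), giving 3 unpaired electrons.

3 unpaired electrons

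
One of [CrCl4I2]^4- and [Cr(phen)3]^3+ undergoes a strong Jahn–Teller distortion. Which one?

[CrCl4I2]^4-: Summing ligand charges against the −4 overall charge gives an oxidation state of +2 for chromium. Chromium is a group-6 element; Cr(II) is therefore d⁴. Chloride and iodide are weak-field ligands for a first-row metal, so the complex is high-spin. The t₂g³e_g¹ (high-spin) configuration has an unevenly filled e_g set; the Jahn–Teller theorem predicts a tetragonal distortion (typically axial elongation) to lift the degeneracy.
[Cr(phen)3]^3+: Ligand charges: 1,10-phenanthroline is neutral. With an overall charge of +3 the chromium centre must be in the +3 oxidation state. Group 6 minus oxidation state 3 gives a d³ configuration. The d³ configuration leaves the e_g set evenly filled (or empty) — no strong Jahn–Teller driving force.

[CrCl4I2]^4-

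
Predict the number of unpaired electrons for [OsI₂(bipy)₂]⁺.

Summing ligand charges against the +1 overall charge gives an oxidation state of +3 for osmium.
Os sits in group 8, so the d-electron count is 8 − 3 = 5.
Counting donor atoms: 2×iodide (monodentate) → 2 donors; 2×2,2′-bipyridine (bidentate) → 4 donors. Coordination number = 6.
The spin state decides the count: a 5d ion has a large Δₒ and is invariably low-spin.
An octahedral low-spin d⁵ ion is t₂g⁵e_g⁰, giving 1 unpaired electron.

1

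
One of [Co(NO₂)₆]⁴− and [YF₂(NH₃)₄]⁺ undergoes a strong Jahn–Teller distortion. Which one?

[Co(NO₂)₆]⁴−: Summing ligand charges against the −4 overall charge gives an oxidation state of +2 for cobalt. Cobalt is a group-9 element; Co(II) is therefore d⁷. Nitro (N-bound nitrite) is a strong-field ligand (high in the spectrochemical series) for a first-row metal, so the complex is low-spin. The t₂g⁶e_g¹ (low-spin) configuration has an unevenly filled e_g set; the Jahn–Teller theorem predicts a tetragonal distortion (typically axial elongation) to lift the degeneracy.
[YF₂(NH₃)₄]⁺: Ligand charges: each fluoride is −1; ammonia is neutral. With an overall charge of +1 the yttrium centre must be in the +3 oxidation state. Y sits in group 3, so the d-electron count is 3 − 3 = 0. The d⁰ configuration leaves the e_g set evenly filled (or empty) — no strong Jahn–Teller driving force.

[Co(NO₂)₆]⁴−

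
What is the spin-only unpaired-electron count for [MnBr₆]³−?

4 unpaired electrons

Each bromide is −1; balancing the −3 overall charge requires Mn(III).
Manganese is a group-7 element; Mn(III) is therefore d⁴.
The spin state decides the count: Bromide is a weak-field ligand for a first-row metal, so the complex is high-spin.
An octahedral high-spin d⁴ ion is t₂g³e_g¹, giving 4 unpaired electrons.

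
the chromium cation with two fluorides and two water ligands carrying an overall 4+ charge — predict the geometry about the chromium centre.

Each fluoride is −1; water is neutral; balancing the +4 overall charge requires Cr(VI).
Chromium is a group-6 element; Cr(VI) is therefore d⁰.
With 4 monodentate ligands the coordination number is 4.
A d⁰ ion has no crystal-field stabilisation preference between square planar and tetrahedral, so four ligands adopt the sterically favoured tetrahedral geometry.

tetrahedral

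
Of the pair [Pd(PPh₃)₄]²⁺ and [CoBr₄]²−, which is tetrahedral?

[CoBr₄]²−

For [Pd(PPh₃)₄]²⁺: Ligand charges: triphenylphosphine is neutral. With an overall charge of +2 the palladium centre must be in the +2 oxidation state. Pd sits in group 10, so the d-electron count is 10 − 2 = 8. A 4d d⁸ ion has a large crystal-field splitting; square planar leaves the high-energy d_{x²−y²} orbital empty and maximises CFSE. → square planar.
For [CoBr₄]²−: Ligand charges: each bromide is −1. With an overall charge of −2 the cobalt centre must be in the +2 oxidation state. Cobalt is a group-9 element; Co(II) is therefore d⁷. For a high-spin 3d d⁷ ion with weak-field ligands the small Δₜ gives little square-planar CFSE advantage, so four ligands adopt the sterically favoured tetrahedral geometry. → tetrahedral.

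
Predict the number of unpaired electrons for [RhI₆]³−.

Ligand charges: each iodide is −1. With an overall charge of −3 the rhodium centre must be in the +3 oxidation state.
Rh sits in group 9, so the d-electron count is 9 − 3 = 6.
The spin state decides the count: a 4d ion has a large Δₒ and is invariably low-spin.
An octahedral low-spin d⁶ ion is t₂g⁶e_g⁰, giving 0 unpaired electrons.

0 unpaired electrons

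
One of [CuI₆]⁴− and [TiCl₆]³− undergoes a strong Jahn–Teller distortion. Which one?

[CuI₆]⁴−

[CuI₆]⁴−: Summing ligand charges against the −4 overall charge gives an oxidation state of +2 for copper. Group 11 minus oxidation state 2 gives a d⁹ configuration. The t₂g⁶e_g³ configuration has an unevenly filled e_g set; the Jahn–Teller theorem predicts a tetragonal distortion (typically axial elongation) to lift the degeneracy.
[TiCl₆]³−: Ligand charges: each chloride is −1. With an overall charge of −3 the titanium centre must be in the +3 oxidation state. Group 4 minus oxidation state 3 gives a d¹ configuration. The d¹ configuration leaves the e_g set evenly filled (or empty) — no strong Jahn–Teller driving force.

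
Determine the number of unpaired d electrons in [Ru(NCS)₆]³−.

Ligand charges: each isothiocyanate is −1. With an overall charge of −3 the ruthenium centre must be in the +3 oxidation state.
Group 8 minus oxidation state 3 gives a d⁵ configuration.
The spin state decides the count: a 4d ion has a large Δₒ and is invariably low-spin.
An octahedral low-spin d⁵ ion is t₂g⁵e_g⁰, giving 1 unpaired electron.

1 unpaired electron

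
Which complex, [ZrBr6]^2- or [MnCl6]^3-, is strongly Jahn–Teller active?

[ZrBr6]^2-: Summing ligand charges against the −2 overall charge gives an oxidation state of +4 for zirconium. Zr sits in group 4, so the d-electron count is 4 − 4 = 0. The d⁰ configuration leaves the e_g set evenly filled (or empty) — no strong Jahn–Teller driving force.
[MnCl6]^3-: Summing ligand charges against the −3 overall charge gives an oxidation state of +3 for manganese. Manganese is a group-7 element; Mn(III) is therefore d⁴. Chloride is a weak-field ligand for a first-row metal, so the complex is high-spin. The t₂g³e_g¹ (high-spin) configuration has an unevenly filled e_g set; the Jahn–Teller theorem predicts a tetragonal distortion (typically axial elongation) to lift the degeneracy.

[MnCl6]^3-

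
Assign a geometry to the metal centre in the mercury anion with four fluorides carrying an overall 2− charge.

Summing ligand charges against the −2 overall charge gives an oxidation state of +2 for mercury.
Mercury is a group-12 element; Hg(II) is therefore d¹⁰.
Coordination number: 4.
A d¹⁰ ion has no crystal-field stabilisation preference between square planar and tetrahedral, so four ligands adopt the sterically favoured tetrahedral geometry.

tetrahedral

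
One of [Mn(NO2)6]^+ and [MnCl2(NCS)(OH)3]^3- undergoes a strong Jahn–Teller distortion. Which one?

[Mn(NO2)6]^+: Summing ligand charges against the +1 overall charge gives an oxidation state of +7 for manganese. Manganese is a group-7 element; Mn(VII) is therefore d⁰. The d⁰ configuration leaves the e_g set evenly filled (or empty) — no strong Jahn–Teller driving force.
[MnCl2(NCS)(OH)3]^3-: Ligand charges: each chloride is −1; each isothiocyanate is −1; each hydroxide is −1. With an overall charge of −3 the manganese centre must be in the +3 oxidation state. Mn sits in group 7, so the d-electron count is 7 − 3 = 4. Chloride, hydroxide, and isothiocyanate are weak-field ligands for a first-row metal, so the complex is high-spin. The t₂g³e_g¹ (high-spin) configuration has an unevenly filled e_g set; the Jahn–Teller theorem predicts a tetragonal distortion (typically axial elongation) to lift the degeneracy.

[MnCl2(NCS)(OH)3]^3-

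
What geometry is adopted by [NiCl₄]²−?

Summing ligand charges against the −2 overall charge gives an oxidation state of +2 for nickel.
Nickel is a group-10 element; Ni(II) is therefore d⁸.
With 4 monodentate ligands the coordination number is 4.
Chloride is a weak-field ligand.
With weak-field ligands the CFSE gain from square planar is small, so a 3d d⁸ ion takes the sterically preferred tetrahedral geometry.

tetrahedral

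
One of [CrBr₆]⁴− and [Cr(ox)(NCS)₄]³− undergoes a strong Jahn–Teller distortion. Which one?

[CrBr₆]⁴−

[CrBr₆]⁴−: Each bromide is −1; balancing the −4 overall charge requires Cr(II). Cr sits in group 6, so the d-electron count is 6 − 2 = 4. Bromide is a weak-field ligand for a first-row metal, so the complex is high-spin. The t₂g³e_g¹ (high-spin) configuration has an unevenly filled e_g set; the Jahn–Teller theorem predicts a tetragonal distortion (typically axial elongation) to lift the degeneracy.
[Cr(ox)(NCS)₄]³−: Summing ligand charges against the −3 overall charge gives an oxidation state of +3 for chromium. Chromium is a group-6 element; Cr(III) is therefore d³. The d³ configuration leaves the e_g set evenly filled (or empty) — no strong Jahn–Teller driving force.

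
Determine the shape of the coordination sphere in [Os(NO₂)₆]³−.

octahedral

Ligand charges: each nitro (N-bound nitrite) is −1. With an overall charge of −3 the osmium centre must be in the +3 oxidation state.
Osmium is a group-8 element; Os(III) is therefore d⁵.
With 6 monodentate ligands the coordination number is 6.
Six donors around a single metal centre give an octahedral coordination sphere.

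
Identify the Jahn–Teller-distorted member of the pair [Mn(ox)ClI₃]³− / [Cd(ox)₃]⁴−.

[Mn(ox)ClI₃]³−: Ligand charges: each oxalate is −2; each chloride is −1; each iodide is −1. With an overall charge of −3 the manganese centre must be in the +3 oxidation state. Mn sits in group 7, so the d-electron count is 7 − 3 = 4. Chloride, iodide, and oxalate are weak-field ligands for a first-row metal, so the complex is high-spin. The t₂g³e_g¹ (high-spin) configuration has an unevenly filled e_g set; the Jahn–Teller theorem predicts a tetragonal distortion (typically axial elongation) to lift the degeneracy.
[Cd(ox)₃]⁴−: Each oxalate is −2; balancing the −4 overall charge requires Cd(II). Group 12 minus oxidation state 2 gives a d¹⁰ configuration. The d¹⁰ configuration leaves the e_g set evenly filled (or empty) — no strong Jahn–Teller driving force.

[Mn(ox)ClI₃]³−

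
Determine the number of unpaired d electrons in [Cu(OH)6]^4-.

1

Summing ligand charges against the −4 overall charge gives an oxidation state of +2 for copper.
Group 11 minus oxidation state 2 gives a d⁹ configuration.
In an octahedral field the d⁹ configuration is t₂g⁶e_g³ (only one arrangement possible), giving 1 unpaired electron.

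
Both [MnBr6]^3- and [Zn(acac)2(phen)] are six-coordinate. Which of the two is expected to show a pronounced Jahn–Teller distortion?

[MnBr6]^3-

[MnBr6]^3-: Ligand charges: each bromide is −1. With an overall charge of −3 the manganese centre must be in the +3 oxidation state. Manganese is a group-7 element; Mn(III) is therefore d⁴. Bromide is a weak-field ligand for a first-row metal, so the complex is high-spin. The t₂g³e_g¹ (high-spin) configuration has an unevenly filled e_g set; the Jahn–Teller theorem predicts a tetragonal distortion (typically axial elongation) to lift the degeneracy.
[Zn(acac)2(phen)]: Each acetylacetonate is −1; 1,10-phenanthroline is neutral; balancing the 0 overall charge requires Zn(II). Zinc is a group-12 element; Zn(II) is therefore d¹⁰. The d¹⁰ configuration leaves the e_g set evenly filled (or empty) — no strong Jahn–Teller driving force.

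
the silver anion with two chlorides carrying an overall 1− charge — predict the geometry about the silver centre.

linear

Summing ligand charges against the −1 overall charge gives an oxidation state of +1 for silver.
Ag sits in group 11, so the d-electron count is 11 − 1 = 10.
With 2 monodentate ligands the coordination number is 2.
A d¹⁰ ion with only two ligands adopts a linear arrangement (sp hybridisation; no CFSE preference).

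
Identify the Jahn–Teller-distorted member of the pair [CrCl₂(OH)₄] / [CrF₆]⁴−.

[CrCl₂(OH)₄]: Summing ligand charges against the 0 overall charge gives an oxidation state of +6 for chromium. Group 6 minus oxidation state 6 gives a d⁰ configuration. The d⁰ configuration leaves the e_g set evenly filled (or empty) — no strong Jahn–Teller driving force.
[CrF₆]⁴−: Summing ligand charges against the −4 overall charge gives an oxidation state of +2 for chromium. Group 6 minus oxidation state 2 gives a d⁴ configuration. Fluoride is a weak-field ligand for a first-row metal, so the complex is high-spin. The t₂g³e_g¹ (high-spin) configuration has an unevenly filled e_g set; the Jahn–Teller theorem predicts a tetragonal distortion (typically axial elongation) to lift the degeneracy.

[CrF₆]⁴−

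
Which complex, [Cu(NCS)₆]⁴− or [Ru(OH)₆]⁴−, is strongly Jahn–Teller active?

[Cu(NCS)₆]⁴−: Ligand charges: each isothiocyanate is −1. With an overall charge of −4 the copper centre must be in the +2 oxidation state. Group 11 minus oxidation state 2 gives a d⁹ configuration. The t₂g⁶e_g³ configuration has an unevenly filled e_g set; the Jahn–Teller theorem predicts a tetragonal distortion (typically axial elongation) to lift the degeneracy.
[Ru(OH)₆]⁴−: Each hydroxide is −1; balancing the −4 overall charge requires Ru(II). Ru sits in group 8, so the d-electron count is 8 − 2 = 6. A 4d ion has a large Δₒ and is invariably low-spin. The d⁶ configuration leaves the e_g set evenly filled (or empty) — no strong Jahn–Teller driving force.

[Cu(NCS)₆]⁴−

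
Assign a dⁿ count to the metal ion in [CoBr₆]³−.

d⁶

Summing ligand charges against the −3 overall charge gives an oxidation state of +3 for cobalt.
Co sits in group 9, so the d-electron count is 9 − 3 = 6.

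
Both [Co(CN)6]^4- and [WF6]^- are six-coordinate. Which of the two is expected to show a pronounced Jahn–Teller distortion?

[Co(CN)6]^4-

[Co(CN)6]^4-: Each cyanide is −1; balancing the −4 overall charge requires Co(II). Co sits in group 9, so the d-electron count is 9 − 2 = 7. Cyanide is a strong-field ligand (high in the spectrochemical series) for a first-row metal, so the complex is low-spin. The t₂g⁶e_g¹ (low-spin) configuration has an unevenly filled e_g set; the Jahn–Teller theorem predicts a tetragonal distortion (typically axial elongation) to lift the degeneracy.
[WF6]^-: Ligand charges: each fluoride is −1. With an overall charge of −1 the tungsten centre must be in the +5 oxidation state. W sits in group 6, so the d-electron count is 6 − 5 = 1. The d¹ configuration leaves the e_g set evenly filled (or empty) — no strong Jahn–Teller driving force.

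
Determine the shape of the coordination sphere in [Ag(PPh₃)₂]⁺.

Summing ligand charges against the +1 overall charge gives an oxidation state of +1 for silver.
Group 11 minus oxidation state 1 gives a d¹⁰ configuration.
With 2 monodentate ligands the coordination number is 2.
A d¹⁰ ion with only two ligands adopts a linear arrangement (sp hybridisation; no CFSE preference).

linear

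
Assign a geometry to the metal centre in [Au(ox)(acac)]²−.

tetrahedral

Each oxalate is −2; each acetylacetonate is −1; balancing the −2 overall charge requires Au(I).
Au sits in group 11, so the d-electron count is 11 − 1 = 10.
Counting donor atoms: 1×oxalate (bidentate) → 2 donors; 1×acetylacetonate (bidentate) → 2 donors. Coordination number = 4.
A d¹⁰ ion has no crystal-field stabilisation preference between square planar and tetrahedral, so four ligands adopt the sterically favoured tetrahedral geometry.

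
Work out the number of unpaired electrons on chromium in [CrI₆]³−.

3

Ligand charges: each iodide is −1. With an overall charge of −3 the chromium centre must be in the +3 oxidation state.
Group 6 minus oxidation state 3 gives a d³ configuration.
In an octahedral field the d³ configuration is t₂g³e_g⁰ (only one arrangement possible), giving 3 unpaired electrons.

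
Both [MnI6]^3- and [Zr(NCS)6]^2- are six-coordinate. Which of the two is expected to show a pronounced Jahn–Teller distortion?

[MnI6]^3-: Each iodide is −1; balancing the −3 overall charge requires Mn(III). Mn sits in group 7, so the d-electron count is 7 − 3 = 4. Iodide is a weak-field ligand for a first-row metal, so the complex is high-spin. The t₂g³e_g¹ (high-spin) configuration has an unevenly filled e_g set; the Jahn–Teller theorem predicts a tetragonal distortion (typically axial elongation) to lift the degeneracy.
[Zr(NCS)6]^2-: Each isothiocyanate is −1; balancing the −2 overall charge requires Zr(IV). Zirconium is a group-4 element; Zr(IV) is therefore d⁰. The d⁰ configuration leaves the e_g set evenly filled (or empty) — no strong Jahn–Teller driving force.

[MnI6]^3-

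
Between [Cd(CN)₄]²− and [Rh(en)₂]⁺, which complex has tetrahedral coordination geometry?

[Cd(CN)₄]²−

For [Cd(CN)₄]²−: Summing ligand charges against the −2 overall charge gives an oxidation state of +2 for cadmium. Cadmium is a group-12 element; Cd(II) is therefore d¹⁰. A d¹⁰ ion has no crystal-field stabilisation preference between square planar and tetrahedral, so four ligands adopt the sterically favoured tetrahedral geometry. → tetrahedral.
For [Rh(en)₂]⁺: Ethylenediamine is neutral; balancing the +1 overall charge requires Rh(I). Group 9 minus oxidation state 1 gives a d⁸ configuration. A 4d d⁸ ion has a large crystal-field splitting; square planar leaves the high-energy d_{x²−y²} orbital empty and maximises CFSE. → square planar.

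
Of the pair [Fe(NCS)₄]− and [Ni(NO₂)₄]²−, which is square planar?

For [Fe(NCS)₄]−: Ligand charges: each isothiocyanate is −1. With an overall charge of −1 the iron centre must be in the +3 oxidation state. Iron is a group-8 element; Fe(III) is therefore d⁵. A high-spin d⁵ ion has zero CFSE in either geometry, so four ligands adopt the sterically favoured tetrahedral geometry. → tetrahedral.
For [Ni(NO₂)₄]²−: Each nitro (N-bound nitrite) is −1; balancing the −2 overall charge requires Ni(II). Ni sits in group 10, so the d-electron count is 10 − 2 = 8. Nitro (N-bound nitrite) is a strong-field ligand (high in the spectrochemical series). A 3d d⁸ ion with strong-field ligands gains enough CFSE to favour square planar over tetrahedral. → square planar.

[Ni(NO₂)₄]²−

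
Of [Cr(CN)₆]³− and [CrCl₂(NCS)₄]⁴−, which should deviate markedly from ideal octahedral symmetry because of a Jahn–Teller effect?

[Cr(CN)₆]³−: Summing ligand charges against the −3 overall charge gives an oxidation state of +3 for chromium. Chromium is a group-6 element; Cr(III) is therefore d³. The d³ configuration leaves the e_g set evenly filled (or empty) — no strong Jahn–Teller driving force.
[CrCl₂(NCS)₄]⁴−: Each chloride is −1; each isothiocyanate is −1; balancing the −4 overall charge requires Cr(II). Group 6 minus oxidation state 2 gives a d⁴ configuration. Chloride and isothiocyanate are weak-field ligands for a first-row metal, so the complex is high-spin. The t₂g³e_g¹ (high-spin) configuration has an unevenly filled e_g set; the Jahn–Teller theorem predicts a tetragonal distortion (typically axial elongation) to lift the degeneracy.

[CrCl₂(NCS)₄]⁴−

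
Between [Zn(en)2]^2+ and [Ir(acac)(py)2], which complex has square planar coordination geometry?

For [Zn(en)2]^2+: Ethylenediamine is neutral; balancing the +2 overall charge requires Zn(II). Zn sits in group 12, so the d-electron count is 12 − 2 = 10. A d¹⁰ ion has no crystal-field stabilisation preference between square planar and tetrahedral, so four ligands adopt the sterically favoured tetrahedral geometry. → tetrahedral.
For [Ir(acac)(py)2]: Summing ligand charges against the 0 overall charge gives an oxidation state of +1 for iridium. Iridium is a group-9 element; Ir(I) is therefore d⁸. A 5d d⁸ ion has a large crystal-field splitting; square planar leaves the high-energy d_{x²−y²} orbital empty and maximises CFSE. → square planar.

[Ir(acac)(py)2]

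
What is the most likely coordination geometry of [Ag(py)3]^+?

trigonal planar

Summing ligand charges against the +1 overall charge gives an oxidation state of +1 for silver.
Silver is a group-11 element; Ag(I) is therefore d¹⁰.
With 3 monodentate ligands the coordination number is 3.
Three ligands around a d¹⁰ centre minimise repulsion in a trigonal-planar arrangement.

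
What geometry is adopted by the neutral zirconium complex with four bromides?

Ligand charges: each bromide is −1. With an overall charge of 0 the zirconium centre must be in the +4 oxidation state.
Group 4 minus oxidation state 4 gives a d⁰ configuration.
With 4 monodentate ligands the coordination number is 4.
A d⁰ ion has no crystal-field stabilisation preference between square planar and tetrahedral, so four ligands adopt the sterically favoured tetrahedral geometry.

tetrahedral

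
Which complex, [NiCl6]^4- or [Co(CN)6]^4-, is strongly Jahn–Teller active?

[Co(CN)6]^4-

[NiCl6]^4-: Summing ligand charges against the −4 overall charge gives an oxidation state of +2 for nickel. Ni sits in group 10, so the d-electron count is 10 − 2 = 8. The d⁸ configuration leaves the e_g set evenly filled (or empty) — no strong Jahn–Teller driving force.
[Co(CN)6]^4-: Each cyanide is −1; balancing the −4 overall charge requires Co(II). Cobalt is a group-9 element; Co(II) is therefore d⁷. Cyanide is a strong-field ligand (high in the spectrochemical series) for a first-row metal, so the complex is low-spin. The t₂g⁶e_g¹ (low-spin) configuration has an unevenly filled e_g set; the Jahn–Teller theorem predicts a tetragonal distortion (typically axial elongation) to lift the degeneracy.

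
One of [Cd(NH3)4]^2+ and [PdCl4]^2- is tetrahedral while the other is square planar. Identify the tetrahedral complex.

For [Cd(NH3)4]^2+: Summing ligand charges against the +2 overall charge gives an oxidation state of +2 for cadmium. Group 12 minus oxidation state 2 gives a d¹⁰ configuration. A d¹⁰ ion has no crystal-field stabilisation preference between square planar and tetrahedral, so four ligands adopt the sterically favoured tetrahedral geometry. → tetrahedral.
For [PdCl4]^2-: Ligand charges: each chloride is −1. With an overall charge of −2 the palladium centre must be in the +2 oxidation state. Group 10 minus oxidation state 2 gives a d⁸ configuration. A 4d d⁸ ion has a large crystal-field splitting; square planar leaves the high-energy d_{x²−y²} orbital empty and maximises CFSE. → square planar.

[Cd(NH3)4]^2+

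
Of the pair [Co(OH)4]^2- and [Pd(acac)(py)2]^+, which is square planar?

[Pd(acac)(py)2]^+

For [Co(OH)4]^2-: Ligand charges: each hydroxide is −1. With an overall charge of −2 the cobalt centre must be in the +2 oxidation state. Co sits in group 9, so the d-electron count is 9 − 2 = 7. For a high-spin 3d d⁷ ion with weak-field ligands the small Δₜ gives little square-planar CFSE advantage, so four ligands adopt the sterically favoured tetrahedral geometry. → tetrahedral.
For [Pd(acac)(py)2]^+: Each acetylacetonate is −1; pyridine is neutral; balancing the +1 overall charge requires Pd(II). Group 10 minus oxidation state 2 gives a d⁸ configuration. A 4d d⁸ ion has a large crystal-field splitting; square planar leaves the high-energy d_{x²−y²} orbital empty and maximises CFSE. → square planar.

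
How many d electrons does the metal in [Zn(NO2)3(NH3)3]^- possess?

d10

Each nitro (N-bound nitrite) is −1; ammonia is neutral; balancing the −1 overall charge requires Zn(II).
Group 12 minus oxidation state 2 gives a d¹⁰ configuration.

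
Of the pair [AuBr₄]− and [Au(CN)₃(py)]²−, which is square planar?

[AuBr₄]−

For [AuBr₄]−: Each bromide is −1; balancing the −1 overall charge requires Au(III). Gold is a group-11 element; Au(III) is therefore d⁸. A 5d d⁸ ion has a large crystal-field splitting; square planar leaves the high-energy d_{x²−y²} orbital empty and maximises CFSE. → square planar.
For [Au(CN)₃(py)]²−: Summing ligand charges against the −2 overall charge gives an oxidation state of +1 for gold. Gold is a group-11 element; Au(I) is therefore d¹⁰. A d¹⁰ ion has no crystal-field stabilisation preference between square planar and tetrahedral, so four ligands adopt the sterically favoured tetrahedral geometry. → tetrahedral.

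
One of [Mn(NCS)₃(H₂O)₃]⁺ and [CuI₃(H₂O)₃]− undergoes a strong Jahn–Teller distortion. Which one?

[Mn(NCS)₃(H₂O)₃]⁺: Each isothiocyanate is −1; water is neutral; balancing the +1 overall charge requires Mn(IV). Manganese is a group-7 element; Mn(IV) is therefore d³. The d³ configuration leaves the e_g set evenly filled (or empty) — no strong Jahn–Teller driving force.
[CuI₃(H₂O)₃]−: Ligand charges: each iodide is −1; water is neutral. With an overall charge of −1 the copper centre must be in the +2 oxidation state. Cu sits in group 11, so the d-electron count is 11 − 2 = 9. The t₂g⁶e_g³ configuration has an unevenly filled e_g set; the Jahn–Teller theorem predicts a tetragonal distortion (typically axial elongation) to lift the degeneracy.

[CuI₃(H₂O)₃]−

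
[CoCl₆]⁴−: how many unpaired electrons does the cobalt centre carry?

Summing ligand charges against the −4 overall charge gives an oxidation state of +2 for cobalt.
Group 9 minus oxidation state 2 gives a d⁷ configuration.
The spin state decides the count: Chloride is a weak-field ligand for a first-row metal, so the complex is high-spin.
An octahedral high-spin d⁷ ion is t₂g⁵e_g², giving 3 unpaired electrons.

3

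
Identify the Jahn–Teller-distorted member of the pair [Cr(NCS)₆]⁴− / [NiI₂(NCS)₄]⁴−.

[Cr(NCS)₆]⁴−

[Cr(NCS)₆]⁴−: Ligand charges: each isothiocyanate is −1. With an overall charge of −4 the chromium centre must be in the +2 oxidation state. Chromium is a group-6 element; Cr(II) is therefore d⁴. Isothiocyanate is a weak-field ligand for a first-row metal, so the complex is high-spin. The t₂g³e_g¹ (high-spin) configuration has an unevenly filled e_g set; the Jahn–Teller theorem predicts a tetragonal distortion (typically axial elongation) to lift the degeneracy.
[NiI₂(NCS)₄]⁴−: Each iodide is −1; each isothiocyanate is −1; balancing the −4 overall charge requires Ni(II). Nickel is a group-10 element; Ni(II) is therefore d⁸. The d⁸ configuration leaves the e_g set evenly filled (or empty) — no strong Jahn–Teller driving force.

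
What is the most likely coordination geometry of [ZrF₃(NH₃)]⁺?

Summing ligand charges against the +1 overall charge gives an oxidation state of +4 for zirconium.
Zirconium is a group-4 element; Zr(IV) is therefore d⁰.
Coordination number: 4.
A d⁰ ion has no crystal-field stabilisation preference between square planar and tetrahedral, so four ligands adopt the sterically favoured tetrahedral geometry.

tetrahedral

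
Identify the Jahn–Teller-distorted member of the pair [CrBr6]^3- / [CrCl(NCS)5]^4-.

[CrCl(NCS)5]^4-

[CrBr6]^3-: Each bromide is −1; balancing the −3 overall charge requires Cr(III). Group 6 minus oxidation state 3 gives a d³ configuration. The d³ configuration leaves the e_g set evenly filled (or empty) — no strong Jahn–Teller driving force.
[CrCl(NCS)5]^4-: Summing ligand charges against the −4 overall charge gives an oxidation state of +2 for chromium. Cr sits in group 6, so the d-electron count is 6 − 2 = 4. Chloride and isothiocyanate are weak-field ligands for a first-row metal, so the complex is high-spin. The t₂g³e_g¹ (high-spin) configuration has an unevenly filled e_g set; the Jahn–Teller theorem predicts a tetragonal distortion (typically axial elongation) to lift the degeneracy.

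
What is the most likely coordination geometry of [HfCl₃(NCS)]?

tetrahedral

Ligand charges: each chloride is −1; each isothiocyanate is −1. With an overall charge of 0 the hafnium centre must be in the +4 oxidation state.
Hf sits in group 4, so the d-electron count is 4 − 4 = 0.
With 4 monodentate ligands the coordination number is 4.
A d⁰ ion has no crystal-field stabilisation preference between square planar and tetrahedral, so four ligands adopt the sterically favoured tetrahedral geometry.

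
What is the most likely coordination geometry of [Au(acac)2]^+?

Each acetylacetonate is −1; balancing the +1 overall charge requires Au(III).
Group 11 minus oxidation state 3 gives a d⁸ configuration.
Counting donor atoms: 2×acetylacetonate (bidentate) → 4 donors. Coordination number = 4.
A 5d d⁸ ion has a large crystal-field splitting; square planar leaves the high-energy d_{x²−y²} orbital empty and maximises CFSE.

square planar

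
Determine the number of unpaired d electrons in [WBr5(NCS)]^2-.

Ligand charges: each bromide is −1; each isothiocyanate is −1. With an overall charge of −2 the tungsten centre must be in the +4 oxidation state.
Tungsten is a group-6 element; W(IV) is therefore d².
In an octahedral field the d² configuration is t₂g²e_g⁰ (only one arrangement possible), giving 2 unpaired electrons.

2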